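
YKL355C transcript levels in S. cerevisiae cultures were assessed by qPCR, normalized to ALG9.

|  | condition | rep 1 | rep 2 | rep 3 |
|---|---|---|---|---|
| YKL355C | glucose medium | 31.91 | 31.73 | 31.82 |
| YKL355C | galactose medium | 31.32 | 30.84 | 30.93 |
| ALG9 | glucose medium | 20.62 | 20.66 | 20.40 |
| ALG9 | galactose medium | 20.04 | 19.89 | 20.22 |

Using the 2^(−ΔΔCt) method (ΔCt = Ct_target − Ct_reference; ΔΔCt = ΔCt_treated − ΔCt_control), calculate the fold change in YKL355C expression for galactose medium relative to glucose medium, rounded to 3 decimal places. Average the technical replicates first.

Mean Ct: YKL355C glucose medium 31.820; YKL355C galactose medium 31.030; ALG9 glucose medium 20.560; ALG9 galactose medium 20.050
ΔCt(glucose medium) = 31.820 − 20.560 = 11.260
ΔCt(galactose medium) = 31.030 − 20.050 = 10.980
ΔΔCt = 10.980 − 11.260 = -0.280
Fold change = 2^(−(-0.280)) = 2^0.280 = 1.2142

1.214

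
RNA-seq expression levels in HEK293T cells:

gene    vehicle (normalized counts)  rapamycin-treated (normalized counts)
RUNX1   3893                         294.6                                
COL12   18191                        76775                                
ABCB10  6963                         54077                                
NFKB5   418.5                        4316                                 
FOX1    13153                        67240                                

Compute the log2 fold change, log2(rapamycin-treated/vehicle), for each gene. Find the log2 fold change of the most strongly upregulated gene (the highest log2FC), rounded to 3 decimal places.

3.366

log2(294.6/3893) = -3.724  (RUNX1)
log2(76775/18191) = 2.077  (COL12)
log2(54077/6963) = 2.957  (ABCB10)
log2(4316/418.5) = 3.366  (NFKB5)
log2(67240/13153) = 2.354  (FOX1)
NFKB5 is most strongly upregulated.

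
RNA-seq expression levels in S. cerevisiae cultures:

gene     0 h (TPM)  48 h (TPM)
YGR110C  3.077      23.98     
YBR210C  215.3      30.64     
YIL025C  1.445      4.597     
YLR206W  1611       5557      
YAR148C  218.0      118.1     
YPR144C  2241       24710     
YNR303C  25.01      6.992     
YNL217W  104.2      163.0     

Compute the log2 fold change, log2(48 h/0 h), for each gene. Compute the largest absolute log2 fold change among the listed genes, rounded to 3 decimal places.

3.463

log2(23.98/3.077) = 2.962  (YGR110C)
log2(30.64/215.3) = -2.813  (YBR210C)
log2(4.597/1.445) = 1.670  (YIL025C)
log2(5557/1611) = 1.786  (YLR206W)
log2(118.1/218.0) = -0.884  (YAR148C)
log2(24710/2241) = 3.463  (YPR144C)
log2(6.992/25.01) = -1.839  (YNR303C)
log2(163.0/104.2) = 0.646  (YNL217W)
The largest magnitude belongs to YPR144C.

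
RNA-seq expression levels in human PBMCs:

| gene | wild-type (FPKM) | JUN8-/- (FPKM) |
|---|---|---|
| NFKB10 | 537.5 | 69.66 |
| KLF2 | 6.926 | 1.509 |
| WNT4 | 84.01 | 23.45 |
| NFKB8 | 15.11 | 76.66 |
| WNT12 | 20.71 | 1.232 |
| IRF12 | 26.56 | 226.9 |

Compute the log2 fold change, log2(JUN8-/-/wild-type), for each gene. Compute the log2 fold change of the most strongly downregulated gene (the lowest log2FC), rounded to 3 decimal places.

log2(69.66/537.5) = -2.948  (NFKB10)
log2(1.509/6.926) = -2.198  (KLF2)
log2(23.45/84.01) = -1.841  (WNT4)
log2(76.66/15.11) = 2.343  (NFKB8)
log2(1.232/20.71) = -4.071  (WNT12)
log2(226.9/26.56) = 3.095  (IRF12)
WNT12 is most strongly downregulated.

-4.071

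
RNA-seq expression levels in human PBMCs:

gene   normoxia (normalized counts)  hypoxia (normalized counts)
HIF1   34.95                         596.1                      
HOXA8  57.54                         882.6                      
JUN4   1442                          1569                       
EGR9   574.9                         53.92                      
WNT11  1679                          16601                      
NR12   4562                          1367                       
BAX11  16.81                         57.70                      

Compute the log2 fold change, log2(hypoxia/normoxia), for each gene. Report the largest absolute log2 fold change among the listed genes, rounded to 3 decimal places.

4.092

log2(596.1/34.95) = 4.092  (HIF1)
log2(882.6/57.54) = 3.939  (HOXA8)
log2(1569/1442) = 0.122  (JUN4)
log2(53.92/574.9) = -3.414  (EGR9)
log2(16601/1679) = 3.306  (WNT11)
log2(1367/4562) = -1.739  (NR12)
log2(57.70/16.81) = 1.779  (BAX11)
The largest magnitude belongs to HIF1.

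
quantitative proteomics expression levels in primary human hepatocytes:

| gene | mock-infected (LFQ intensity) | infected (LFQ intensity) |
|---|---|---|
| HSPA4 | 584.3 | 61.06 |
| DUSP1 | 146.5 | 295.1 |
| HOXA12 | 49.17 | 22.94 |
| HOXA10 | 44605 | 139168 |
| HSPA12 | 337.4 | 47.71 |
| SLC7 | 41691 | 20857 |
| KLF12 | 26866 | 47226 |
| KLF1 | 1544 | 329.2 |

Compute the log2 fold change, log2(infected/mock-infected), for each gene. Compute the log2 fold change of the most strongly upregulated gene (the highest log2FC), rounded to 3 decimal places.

log2(61.06/584.3) = -3.258  (HSPA4)
log2(295.1/146.5) = 1.010  (DUSP1)
log2(22.94/49.17) = -1.100  (HOXA12)
log2(139168/44605) = 1.642  (HOXA10)
log2(47.71/337.4) = -2.822  (HSPA12)
log2(20857/41691) = -0.999  (SLC7)
log2(47226/26866) = 0.814  (KLF12)
log2(329.2/1544) = -2.230  (KLF1)
HOXA10 is most strongly upregulated.

1.642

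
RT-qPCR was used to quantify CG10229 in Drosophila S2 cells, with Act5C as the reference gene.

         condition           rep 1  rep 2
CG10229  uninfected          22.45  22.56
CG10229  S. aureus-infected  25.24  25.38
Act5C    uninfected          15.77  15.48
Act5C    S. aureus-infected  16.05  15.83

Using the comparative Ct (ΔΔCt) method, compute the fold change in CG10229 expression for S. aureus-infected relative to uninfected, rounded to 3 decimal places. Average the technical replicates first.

0.178

Mean Ct: CG10229 uninfected 22.505; CG10229 S. aureus-infected 25.310; Act5C uninfected 15.625; Act5C S. aureus-infected 15.940
ΔCt(uninfected) = 22.505 − 15.625 = 6.880
ΔCt(S. aureus-infected) = 25.310 − 15.940 = 9.370
ΔΔCt = 9.370 − 6.880 = 2.490
Fold change = 2^(−2.490) = 0.1780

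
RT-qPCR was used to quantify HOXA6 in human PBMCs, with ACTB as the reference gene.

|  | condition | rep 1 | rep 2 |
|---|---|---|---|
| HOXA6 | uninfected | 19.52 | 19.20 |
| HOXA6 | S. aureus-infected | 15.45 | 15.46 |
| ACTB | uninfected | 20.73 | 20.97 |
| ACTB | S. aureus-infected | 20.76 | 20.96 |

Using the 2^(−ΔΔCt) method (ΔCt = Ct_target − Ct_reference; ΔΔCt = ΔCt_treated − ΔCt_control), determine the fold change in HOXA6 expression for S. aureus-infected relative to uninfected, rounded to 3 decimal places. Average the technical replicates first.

Mean Ct: HOXA6 uninfected 19.360; HOXA6 S. aureus-infected 15.455; ACTB uninfected 20.850; ACTB S. aureus-infected 20.860
ΔCt(uninfected) = 19.360 − 20.850 = -1.490
ΔCt(S. aureus-infected) = 15.455 − 20.860 = -5.405
ΔΔCt = -5.405 − (-1.490) = -3.915
Fold change = 2^(−(-3.915)) = 2^3.915 = 15.0846

15.085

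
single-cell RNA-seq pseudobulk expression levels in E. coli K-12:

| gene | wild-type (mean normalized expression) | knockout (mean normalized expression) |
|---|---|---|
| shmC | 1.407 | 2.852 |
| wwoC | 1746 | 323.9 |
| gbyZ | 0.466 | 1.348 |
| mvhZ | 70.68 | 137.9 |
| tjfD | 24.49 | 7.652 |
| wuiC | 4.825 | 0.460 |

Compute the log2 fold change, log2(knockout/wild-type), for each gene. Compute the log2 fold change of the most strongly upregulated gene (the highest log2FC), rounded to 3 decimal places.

log2(2.852/1.407) = 1.019  (shmC)
log2(323.9/1746) = -2.430  (wwoC)
log2(1.348/0.466) = 1.532  (gbyZ)
log2(137.9/70.68) = 0.964  (mvhZ)
log2(7.652/24.49) = -1.678  (tjfD)
log2(0.460/4.825) = -3.391  (wuiC)
gbyZ is most strongly upregulated.

1.532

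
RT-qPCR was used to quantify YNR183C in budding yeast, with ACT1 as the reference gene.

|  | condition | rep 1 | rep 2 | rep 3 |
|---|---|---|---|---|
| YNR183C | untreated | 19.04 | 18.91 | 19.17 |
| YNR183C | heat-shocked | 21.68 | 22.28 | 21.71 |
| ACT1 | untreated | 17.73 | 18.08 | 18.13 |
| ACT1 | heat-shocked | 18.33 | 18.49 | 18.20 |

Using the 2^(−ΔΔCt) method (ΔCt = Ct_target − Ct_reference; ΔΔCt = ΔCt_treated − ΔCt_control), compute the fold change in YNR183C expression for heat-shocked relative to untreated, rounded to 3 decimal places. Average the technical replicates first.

Mean Ct: YNR183C untreated 19.040; YNR183C heat-shocked 21.890; ACT1 untreated 17.980; ACT1 heat-shocked 18.340
ΔCt(untreated) = 19.040 − 17.980 = 1.060
ΔCt(heat-shocked) = 21.890 − 18.340 = 3.550
ΔΔCt = 3.550 − 1.060 = 2.490
Fold change = 2^(−2.490) = 0.1780

0.178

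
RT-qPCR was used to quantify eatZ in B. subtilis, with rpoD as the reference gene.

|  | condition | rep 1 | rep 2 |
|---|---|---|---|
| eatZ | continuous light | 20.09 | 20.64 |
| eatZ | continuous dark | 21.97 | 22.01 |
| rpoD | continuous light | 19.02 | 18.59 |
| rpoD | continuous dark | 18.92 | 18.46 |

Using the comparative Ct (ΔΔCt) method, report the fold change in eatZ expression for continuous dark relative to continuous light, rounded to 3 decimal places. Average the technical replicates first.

0.299

Mean Ct: eatZ continuous light 20.365; eatZ continuous dark 21.990; rpoD continuous light 18.805; rpoD continuous dark 18.690
ΔCt(continuous light) = 20.365 − 18.805 = 1.560
ΔCt(continuous dark) = 21.990 − 18.690 = 3.300
ΔΔCt = 3.300 − 1.560 = 1.740
Fold change = 2^(−1.740) = 0.2994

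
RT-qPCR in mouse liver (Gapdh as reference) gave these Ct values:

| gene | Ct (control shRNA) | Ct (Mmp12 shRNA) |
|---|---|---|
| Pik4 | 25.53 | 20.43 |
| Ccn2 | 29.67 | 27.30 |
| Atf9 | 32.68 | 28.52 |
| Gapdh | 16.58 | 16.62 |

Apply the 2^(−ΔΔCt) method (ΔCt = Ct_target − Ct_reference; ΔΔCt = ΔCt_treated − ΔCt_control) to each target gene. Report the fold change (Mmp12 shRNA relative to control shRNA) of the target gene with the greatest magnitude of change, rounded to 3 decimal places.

35.261

Pik4: ΔΔCt = (20.43−16.62) − (25.53−16.58) = 3.81 − 8.95 = -5.14; fold change = 2^5.14 = 35.261
Ccn2: ΔΔCt = (27.30−16.62) − (29.67−16.58) = 10.68 − 13.09 = -2.41; fold change = 2^2.41 = 5.315
Atf9: ΔΔCt = (28.52−16.62) − (32.68−16.58) = 11.90 − 16.10 = -4.20; fold change = 2^4.20 = 18.379
Pik4 has the largest |ΔΔCt| = 5.14.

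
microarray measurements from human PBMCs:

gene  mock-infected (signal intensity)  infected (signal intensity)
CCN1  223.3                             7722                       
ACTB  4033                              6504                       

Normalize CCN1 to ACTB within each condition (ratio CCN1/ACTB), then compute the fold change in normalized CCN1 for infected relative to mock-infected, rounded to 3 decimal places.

21.443

CCN1/ACTB (mock-infected) = 223.3 / 4033 = 0.055368
CCN1/ACTB (infected) = 7722 / 6504 = 1.1873
Fold change = 1.1873 / 0.055368 = 21.4432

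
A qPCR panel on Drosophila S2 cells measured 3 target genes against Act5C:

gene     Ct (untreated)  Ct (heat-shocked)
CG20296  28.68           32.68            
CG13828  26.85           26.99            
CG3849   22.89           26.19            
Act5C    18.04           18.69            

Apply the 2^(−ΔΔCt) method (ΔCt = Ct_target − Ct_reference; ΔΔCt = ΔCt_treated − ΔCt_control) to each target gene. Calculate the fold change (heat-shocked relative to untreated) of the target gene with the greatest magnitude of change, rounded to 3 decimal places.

0.098

CG20296: ΔΔCt = (32.68−18.69) − (28.68−18.04) = 13.99 − 10.64 = 3.35; fold change = 2^-3.35 = 0.098
CG13828: ΔΔCt = (26.99−18.69) − (26.85−18.04) = 8.30 − 8.81 = -0.51; fold change = 2^0.51 = 1.424
CG3849: ΔΔCt = (26.19−18.69) − (22.89−18.04) = 7.50 − 4.85 = 2.65; fold change = 2^-2.65 = 0.159
CG20296 has the largest |ΔΔCt| = 3.35.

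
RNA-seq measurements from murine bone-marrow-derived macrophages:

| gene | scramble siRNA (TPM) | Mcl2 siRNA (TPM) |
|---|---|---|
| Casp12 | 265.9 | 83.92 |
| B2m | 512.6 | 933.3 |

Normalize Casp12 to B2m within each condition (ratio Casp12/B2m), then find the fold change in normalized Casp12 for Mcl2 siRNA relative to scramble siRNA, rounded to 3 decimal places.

0.173

Casp12/B2m (scramble siRNA) = 265.9 / 512.6 = 0.51873
Casp12/B2m (Mcl2 siRNA) = 83.92 / 933.3 = 0.089917
Fold change = 0.089917 / 0.51873 = 0.1733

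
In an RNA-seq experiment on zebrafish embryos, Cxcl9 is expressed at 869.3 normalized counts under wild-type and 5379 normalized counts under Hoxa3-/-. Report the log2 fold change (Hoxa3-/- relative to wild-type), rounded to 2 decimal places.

2.63

Fold change = 5379 / 869.3 = 6.1877
log2(6.1877) = 2.629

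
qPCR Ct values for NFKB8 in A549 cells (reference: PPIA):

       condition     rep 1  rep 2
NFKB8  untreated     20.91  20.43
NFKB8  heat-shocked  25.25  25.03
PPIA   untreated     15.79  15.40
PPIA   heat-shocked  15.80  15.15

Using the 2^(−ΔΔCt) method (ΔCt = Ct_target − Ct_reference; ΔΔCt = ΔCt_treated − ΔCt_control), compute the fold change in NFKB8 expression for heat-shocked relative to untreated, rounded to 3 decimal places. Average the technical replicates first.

Mean Ct: NFKB8 untreated 20.670; NFKB8 heat-shocked 25.140; PPIA untreated 15.595; PPIA heat-shocked 15.475
ΔCt(untreated) = 20.670 − 15.595 = 5.075
ΔCt(heat-shocked) = 25.140 − 15.475 = 9.665
ΔΔCt = 9.665 − 5.075 = 4.590
Fold change = 2^(−4.590) = 0.0415

0.042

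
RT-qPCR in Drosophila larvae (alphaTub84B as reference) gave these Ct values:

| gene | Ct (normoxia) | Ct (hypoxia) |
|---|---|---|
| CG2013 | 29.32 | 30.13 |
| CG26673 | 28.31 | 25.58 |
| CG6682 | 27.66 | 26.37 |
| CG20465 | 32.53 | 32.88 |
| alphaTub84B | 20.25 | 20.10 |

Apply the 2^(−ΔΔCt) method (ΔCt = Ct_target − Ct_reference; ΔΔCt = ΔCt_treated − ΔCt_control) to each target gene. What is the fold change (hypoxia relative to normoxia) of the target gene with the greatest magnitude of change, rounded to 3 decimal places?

5.979

CG2013: ΔΔCt = (30.13−20.10) − (29.32−20.25) = 10.03 − 9.07 = 0.96; fold change = 2^-0.96 = 0.514
CG26673: ΔΔCt = (25.58−20.10) − (28.31−20.25) = 5.48 − 8.06 = -2.58; fold change = 2^2.58 = 5.979
CG6682: ΔΔCt = (26.37−20.10) − (27.66−20.25) = 6.27 − 7.41 = -1.14; fold change = 2^1.14 = 2.204
CG20465: ΔΔCt = (32.88−20.10) − (32.53−20.25) = 12.78 − 12.28 = 0.50; fold change = 2^-0.50 = 0.707
CG26673 has the largest |ΔΔCt| = 2.58.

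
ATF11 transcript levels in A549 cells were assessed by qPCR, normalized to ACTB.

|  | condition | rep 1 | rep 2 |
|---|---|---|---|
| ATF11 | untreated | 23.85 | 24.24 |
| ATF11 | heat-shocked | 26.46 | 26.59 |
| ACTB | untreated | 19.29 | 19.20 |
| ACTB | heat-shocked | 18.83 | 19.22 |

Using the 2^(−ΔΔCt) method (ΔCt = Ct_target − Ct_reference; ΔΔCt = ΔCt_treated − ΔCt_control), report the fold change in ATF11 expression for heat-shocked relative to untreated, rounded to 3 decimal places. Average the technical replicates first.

Mean Ct: ATF11 untreated 24.045; ATF11 heat-shocked 26.525; ACTB untreated 19.245; ACTB heat-shocked 19.025
ΔCt(untreated) = 24.045 − 19.245 = 4.800
ΔCt(heat-shocked) = 26.525 − 19.025 = 7.500
ΔΔCt = 7.500 − 4.800 = 2.700
Fold change = 2^(−2.700) = 0.1539

0.154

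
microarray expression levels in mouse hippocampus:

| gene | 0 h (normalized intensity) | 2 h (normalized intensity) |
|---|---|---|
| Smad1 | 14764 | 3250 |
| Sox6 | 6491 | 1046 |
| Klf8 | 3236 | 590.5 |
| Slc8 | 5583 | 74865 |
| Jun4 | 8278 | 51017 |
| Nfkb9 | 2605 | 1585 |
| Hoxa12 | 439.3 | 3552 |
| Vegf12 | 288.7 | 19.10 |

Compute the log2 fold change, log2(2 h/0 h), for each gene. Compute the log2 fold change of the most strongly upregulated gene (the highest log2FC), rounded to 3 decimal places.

3.745

log2(3250/14764) = -2.184  (Smad1)
log2(1046/6491) = -2.634  (Sox6)
log2(590.5/3236) = -2.454  (Klf8)
log2(74865/5583) = 3.745  (Slc8)
log2(51017/8278) = 2.624  (Jun4)
log2(1585/2605) = -0.717  (Nfkb9)
log2(3552/439.3) = 3.015  (Hoxa12)
log2(19.10/288.7) = -3.918  (Vegf12)
Slc8 is most strongly upregulated.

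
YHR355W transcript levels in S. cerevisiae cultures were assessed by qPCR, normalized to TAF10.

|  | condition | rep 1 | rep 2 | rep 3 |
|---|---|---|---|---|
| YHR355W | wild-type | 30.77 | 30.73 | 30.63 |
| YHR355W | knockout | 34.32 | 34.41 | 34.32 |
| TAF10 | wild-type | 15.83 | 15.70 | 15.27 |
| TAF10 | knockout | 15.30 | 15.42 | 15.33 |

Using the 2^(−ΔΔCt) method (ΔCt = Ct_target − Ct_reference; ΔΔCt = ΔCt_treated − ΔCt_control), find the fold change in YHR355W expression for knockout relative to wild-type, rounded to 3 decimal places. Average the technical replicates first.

0.067

Mean Ct: YHR355W wild-type 30.710; YHR355W knockout 34.350; TAF10 wild-type 15.600; TAF10 knockout 15.350
ΔCt(wild-type) = 30.710 − 15.600 = 15.110
ΔCt(knockout) = 34.350 − 15.350 = 19.000
ΔΔCt = 19.000 − 15.110 = 3.890
Fold change = 2^(−3.890) = 0.0675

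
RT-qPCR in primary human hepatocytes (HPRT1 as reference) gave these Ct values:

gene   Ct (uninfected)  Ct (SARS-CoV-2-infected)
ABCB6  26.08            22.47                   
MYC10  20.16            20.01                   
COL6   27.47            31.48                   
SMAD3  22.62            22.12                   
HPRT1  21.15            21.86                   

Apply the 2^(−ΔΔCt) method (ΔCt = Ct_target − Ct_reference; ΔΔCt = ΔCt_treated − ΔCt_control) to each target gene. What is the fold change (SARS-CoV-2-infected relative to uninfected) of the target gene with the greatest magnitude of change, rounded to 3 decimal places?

19.973

ABCB6: ΔΔCt = (22.47−21.86) − (26.08−21.15) = 0.61 − 4.93 = -4.32; fold change = 2^4.32 = 19.973
MYC10: ΔΔCt = (20.01−21.86) − (20.16−21.15) = -1.85 − (-0.99) = -0.86; fold change = 2^0.86 = 1.815
COL6: ΔΔCt = (31.48−21.86) − (27.47−21.15) = 9.62 − 6.32 = 3.30; fold change = 2^-3.30 = 0.102
SMAD3: ΔΔCt = (22.12−21.86) − (22.62−21.15) = 0.26 − 1.47 = -1.21; fold change = 2^1.21 = 2.313
ABCB6 has the largest |ΔΔCt| = 4.32.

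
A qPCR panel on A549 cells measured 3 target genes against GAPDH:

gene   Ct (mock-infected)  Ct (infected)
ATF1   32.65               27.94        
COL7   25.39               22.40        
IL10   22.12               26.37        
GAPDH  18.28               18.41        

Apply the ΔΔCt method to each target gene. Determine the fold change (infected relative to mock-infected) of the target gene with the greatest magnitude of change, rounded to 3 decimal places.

ATF1: ΔΔCt = (27.94−18.41) − (32.65−18.28) = 9.53 − 14.37 = -4.84; fold change = 2^4.84 = 28.641
COL7: ΔΔCt = (22.40−18.41) − (25.39−18.28) = 3.99 − 7.11 = -3.12; fold change = 2^3.12 = 8.694
IL10: ΔΔCt = (26.37−18.41) − (22.12−18.28) = 7.96 − 3.84 = 4.12; fold change = 2^-4.12 = 0.058
ATF1 has the largest |ΔΔCt| = 4.84.

28.641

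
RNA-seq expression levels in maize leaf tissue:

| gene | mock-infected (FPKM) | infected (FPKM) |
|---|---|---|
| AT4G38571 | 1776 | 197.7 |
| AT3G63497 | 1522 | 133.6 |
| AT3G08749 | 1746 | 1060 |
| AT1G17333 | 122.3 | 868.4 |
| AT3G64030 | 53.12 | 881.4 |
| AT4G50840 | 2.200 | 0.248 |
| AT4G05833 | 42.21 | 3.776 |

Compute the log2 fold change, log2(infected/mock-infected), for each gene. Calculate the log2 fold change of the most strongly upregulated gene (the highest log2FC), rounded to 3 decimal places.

4.052

log2(197.7/1776) = -3.167  (AT4G38571)
log2(133.6/1522) = -3.510  (AT3G63497)
log2(1060/1746) = -0.720  (AT3G08749)
log2(868.4/122.3) = 2.828  (AT1G17333)
log2(881.4/53.12) = 4.052  (AT3G64030)
log2(0.248/2.200) = -3.149  (AT4G50840)
log2(3.776/42.21) = -3.483  (AT4G05833)
AT3G64030 is most strongly upregulated.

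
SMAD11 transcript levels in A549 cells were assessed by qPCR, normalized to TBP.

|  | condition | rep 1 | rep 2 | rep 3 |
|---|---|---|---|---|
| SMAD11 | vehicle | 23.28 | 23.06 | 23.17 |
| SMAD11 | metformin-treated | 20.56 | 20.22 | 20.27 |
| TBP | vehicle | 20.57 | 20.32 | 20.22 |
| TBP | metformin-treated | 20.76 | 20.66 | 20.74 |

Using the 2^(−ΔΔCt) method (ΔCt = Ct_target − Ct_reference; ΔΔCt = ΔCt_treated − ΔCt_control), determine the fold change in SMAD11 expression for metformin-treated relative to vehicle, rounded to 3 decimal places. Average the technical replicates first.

Mean Ct: SMAD11 vehicle 23.170; SMAD11 metformin-treated 20.350; TBP vehicle 20.370; TBP metformin-treated 20.720
ΔCt(vehicle) = 23.170 − 20.370 = 2.800
ΔCt(metformin-treated) = 20.350 − 20.720 = -0.370
ΔΔCt = -0.370 − 2.800 = -3.170
Fold change = 2^(−(-3.170)) = 2^3.170 = 9.0005

9.000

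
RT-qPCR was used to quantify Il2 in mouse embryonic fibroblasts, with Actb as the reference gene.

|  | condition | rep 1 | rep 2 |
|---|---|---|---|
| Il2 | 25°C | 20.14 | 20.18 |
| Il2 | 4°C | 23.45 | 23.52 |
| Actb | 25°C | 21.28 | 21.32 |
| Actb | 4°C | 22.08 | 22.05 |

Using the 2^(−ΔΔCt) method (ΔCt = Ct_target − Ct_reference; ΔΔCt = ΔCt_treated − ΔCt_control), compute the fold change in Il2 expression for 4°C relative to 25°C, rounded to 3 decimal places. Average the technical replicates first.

0.170

Mean Ct: Il2 25°C 20.160; Il2 4°C 23.485; Actb 25°C 21.300; Actb 4°C 22.065
ΔCt(25°C) = 20.160 − 21.300 = -1.140
ΔCt(4°C) = 23.485 − 22.065 = 1.420
ΔΔCt = 1.420 − (-1.140) = 2.560
Fold change = 2^(−2.560) = 0.1696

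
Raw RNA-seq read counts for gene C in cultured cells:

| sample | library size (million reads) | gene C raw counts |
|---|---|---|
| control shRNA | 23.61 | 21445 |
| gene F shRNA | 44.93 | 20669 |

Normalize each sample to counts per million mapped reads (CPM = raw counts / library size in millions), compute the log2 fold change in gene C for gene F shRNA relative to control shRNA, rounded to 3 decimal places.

CPM(control shRNA) = 21445 / 23.61 = 908.3016
CPM(gene F shRNA) = 20669 / 44.93 = 460.0267
Fold change = 460.0267 / 908.3016 = 0.50647
log2(0.50647) = -0.9815

-0.981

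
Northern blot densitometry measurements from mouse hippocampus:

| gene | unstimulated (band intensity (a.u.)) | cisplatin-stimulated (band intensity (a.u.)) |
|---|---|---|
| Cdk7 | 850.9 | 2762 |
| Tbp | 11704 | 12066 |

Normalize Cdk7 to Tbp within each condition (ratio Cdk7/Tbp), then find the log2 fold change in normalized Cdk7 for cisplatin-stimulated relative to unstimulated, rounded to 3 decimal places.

1.655

Cdk7/Tbp (unstimulated) = 850.9 / 11704 = 0.072702
Cdk7/Tbp (cisplatin-stimulated) = 2762 / 12066 = 0.22891
Fold change = 0.22891 / 0.072702 = 3.1486
log2(3.1486) = 1.6547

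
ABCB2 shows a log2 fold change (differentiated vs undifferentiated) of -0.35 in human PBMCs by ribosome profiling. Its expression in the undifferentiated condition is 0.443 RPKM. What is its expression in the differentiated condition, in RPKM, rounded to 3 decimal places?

Fold change = 2^(-0.35) = 0.7846
differentiated expression = 0.443 × 0.7846 = 0.348

0.348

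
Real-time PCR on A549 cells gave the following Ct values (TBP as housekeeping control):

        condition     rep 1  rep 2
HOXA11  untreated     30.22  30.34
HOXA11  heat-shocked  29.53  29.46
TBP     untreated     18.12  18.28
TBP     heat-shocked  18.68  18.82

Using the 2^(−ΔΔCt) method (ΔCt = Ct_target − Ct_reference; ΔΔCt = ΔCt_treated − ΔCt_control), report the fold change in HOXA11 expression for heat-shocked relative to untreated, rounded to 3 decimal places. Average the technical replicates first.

2.523

Mean Ct: HOXA11 untreated 30.280; HOXA11 heat-shocked 29.495; TBP untreated 18.200; TBP heat-shocked 18.750
ΔCt(untreated) = 30.280 − 18.200 = 12.080
ΔCt(heat-shocked) = 29.495 − 18.750 = 10.745
ΔΔCt = 10.745 − 12.080 = -1.335
Fold change = 2^(−(-1.335)) = 2^1.335 = 2.5228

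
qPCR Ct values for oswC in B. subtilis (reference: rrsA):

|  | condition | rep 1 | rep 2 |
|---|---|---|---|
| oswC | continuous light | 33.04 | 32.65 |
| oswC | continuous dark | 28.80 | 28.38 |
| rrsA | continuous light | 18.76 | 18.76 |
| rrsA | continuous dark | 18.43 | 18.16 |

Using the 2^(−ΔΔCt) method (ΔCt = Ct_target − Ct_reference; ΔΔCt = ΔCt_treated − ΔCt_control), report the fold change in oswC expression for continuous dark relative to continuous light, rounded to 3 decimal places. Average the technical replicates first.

Mean Ct: oswC continuous light 32.845; oswC continuous dark 28.590; rrsA continuous light 18.760; rrsA continuous dark 18.295
ΔCt(continuous light) = 32.845 − 18.760 = 14.085
ΔCt(continuous dark) = 28.590 − 18.295 = 10.295
ΔΔCt = 10.295 − 14.085 = -3.790
Fold change = 2^(−(-3.790)) = 2^3.790 = 13.8326

13.833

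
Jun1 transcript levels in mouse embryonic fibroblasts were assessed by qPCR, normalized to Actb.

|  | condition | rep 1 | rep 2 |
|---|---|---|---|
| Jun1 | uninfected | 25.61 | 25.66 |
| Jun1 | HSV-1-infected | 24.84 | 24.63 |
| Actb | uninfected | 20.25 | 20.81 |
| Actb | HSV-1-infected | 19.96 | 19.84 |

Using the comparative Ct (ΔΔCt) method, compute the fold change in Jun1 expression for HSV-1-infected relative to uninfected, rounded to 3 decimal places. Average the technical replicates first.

Mean Ct: Jun1 uninfected 25.635; Jun1 HSV-1-infected 24.735; Actb uninfected 20.530; Actb HSV-1-infected 19.900
ΔCt(uninfected) = 25.635 − 20.530 = 5.105
ΔCt(HSV-1-infected) = 24.735 − 19.900 = 4.835
ΔΔCt = 4.835 − 5.105 = -0.270
Fold change = 2^(−(-0.270)) = 2^0.270 = 1.2058

1.206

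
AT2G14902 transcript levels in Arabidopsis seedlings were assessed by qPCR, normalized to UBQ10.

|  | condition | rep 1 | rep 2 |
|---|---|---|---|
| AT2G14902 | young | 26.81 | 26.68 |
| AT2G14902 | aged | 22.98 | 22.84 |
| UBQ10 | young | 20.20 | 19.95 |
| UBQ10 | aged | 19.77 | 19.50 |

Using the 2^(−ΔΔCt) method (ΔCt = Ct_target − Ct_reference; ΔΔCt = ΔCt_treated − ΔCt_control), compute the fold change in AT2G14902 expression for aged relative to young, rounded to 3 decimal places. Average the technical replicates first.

10.520

Mean Ct: AT2G14902 young 26.745; AT2G14902 aged 22.910; UBQ10 young 20.075; UBQ10 aged 19.635
ΔCt(young) = 26.745 − 20.075 = 6.670
ΔCt(aged) = 22.910 − 19.635 = 3.275
ΔΔCt = 3.275 − 6.670 = -3.395
Fold change = 2^(−(-3.395)) = 2^3.395 = 10.5195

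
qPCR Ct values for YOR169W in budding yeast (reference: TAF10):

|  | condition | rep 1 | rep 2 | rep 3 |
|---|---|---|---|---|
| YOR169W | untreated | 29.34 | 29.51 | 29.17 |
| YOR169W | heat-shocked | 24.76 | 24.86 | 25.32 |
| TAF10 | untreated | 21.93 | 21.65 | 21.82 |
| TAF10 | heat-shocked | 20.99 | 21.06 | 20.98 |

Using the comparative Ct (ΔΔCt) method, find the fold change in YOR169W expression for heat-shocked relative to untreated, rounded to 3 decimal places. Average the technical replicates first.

Mean Ct: YOR169W untreated 29.340; YOR169W heat-shocked 24.980; TAF10 untreated 21.800; TAF10 heat-shocked 21.010
ΔCt(untreated) = 29.340 − 21.800 = 7.540
ΔCt(heat-shocked) = 24.980 − 21.010 = 3.970
ΔΔCt = 3.970 − 7.540 = -3.570
Fold change = 2^(−(-3.570)) = 2^3.570 = 11.8762

11.876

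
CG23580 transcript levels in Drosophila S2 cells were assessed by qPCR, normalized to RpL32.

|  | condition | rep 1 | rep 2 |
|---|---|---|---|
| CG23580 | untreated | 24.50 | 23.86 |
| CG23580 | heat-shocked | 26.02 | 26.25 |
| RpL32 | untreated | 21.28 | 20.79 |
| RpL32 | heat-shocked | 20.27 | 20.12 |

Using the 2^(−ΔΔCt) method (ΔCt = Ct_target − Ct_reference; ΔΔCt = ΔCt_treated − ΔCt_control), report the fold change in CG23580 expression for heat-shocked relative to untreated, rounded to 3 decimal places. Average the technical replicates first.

Mean Ct: CG23580 untreated 24.180; CG23580 heat-shocked 26.135; RpL32 untreated 21.035; RpL32 heat-shocked 20.195
ΔCt(untreated) = 24.180 − 21.035 = 3.145
ΔCt(heat-shocked) = 26.135 − 20.195 = 5.940
ΔΔCt = 5.940 − 3.145 = 2.795
Fold change = 2^(−2.795) = 0.1441

0.144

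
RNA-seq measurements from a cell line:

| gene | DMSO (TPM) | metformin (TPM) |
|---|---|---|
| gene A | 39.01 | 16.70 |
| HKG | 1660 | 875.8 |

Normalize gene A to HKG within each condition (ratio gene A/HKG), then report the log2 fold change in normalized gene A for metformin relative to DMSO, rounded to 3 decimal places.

-0.301

gene A/HKG (DMSO) = 39.01 / 1660 = 0.0235
gene A/HKG (metformin) = 16.70 / 875.8 = 0.019068
Fold change = 0.019068 / 0.0235 = 0.8114
log2(0.8114) = -0.3015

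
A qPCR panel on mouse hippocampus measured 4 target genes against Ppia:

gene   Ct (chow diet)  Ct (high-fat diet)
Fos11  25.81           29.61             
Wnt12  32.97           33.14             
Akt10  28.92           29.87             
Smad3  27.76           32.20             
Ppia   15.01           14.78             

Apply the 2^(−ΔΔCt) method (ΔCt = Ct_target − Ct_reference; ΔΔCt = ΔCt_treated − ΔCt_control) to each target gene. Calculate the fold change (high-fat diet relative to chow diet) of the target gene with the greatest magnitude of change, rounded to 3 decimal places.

0.039

Fos11: ΔΔCt = (29.61−14.78) − (25.81−15.01) = 14.83 − 10.80 = 4.03; fold change = 2^-4.03 = 0.061
Wnt12: ΔΔCt = (33.14−14.78) − (32.97−15.01) = 18.36 − 17.96 = 0.40; fold change = 2^-0.40 = 0.758
Akt10: ΔΔCt = (29.87−14.78) − (28.92−15.01) = 15.09 − 13.91 = 1.18; fold change = 2^-1.18 = 0.441
Smad3: ΔΔCt = (32.20−14.78) − (27.76−15.01) = 17.42 − 12.75 = 4.67; fold change = 2^-4.67 = 0.039
Smad3 has the largest |ΔΔCt| = 4.67.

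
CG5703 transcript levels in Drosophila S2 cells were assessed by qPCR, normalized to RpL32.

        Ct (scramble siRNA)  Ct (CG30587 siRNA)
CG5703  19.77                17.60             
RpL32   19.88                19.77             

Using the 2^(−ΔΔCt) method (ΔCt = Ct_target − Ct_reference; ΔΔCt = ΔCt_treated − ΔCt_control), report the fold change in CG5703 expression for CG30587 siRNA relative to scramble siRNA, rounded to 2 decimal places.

4.17

ΔCt(scramble siRNA) = 19.770 − 19.880 = -0.110
ΔCt(CG30587 siRNA) = 17.600 − 19.770 = -2.170
ΔΔCt = -2.170 − (-0.110) = -2.060
Fold change = 2^(−(-2.060)) = 2^2.060 = 4.170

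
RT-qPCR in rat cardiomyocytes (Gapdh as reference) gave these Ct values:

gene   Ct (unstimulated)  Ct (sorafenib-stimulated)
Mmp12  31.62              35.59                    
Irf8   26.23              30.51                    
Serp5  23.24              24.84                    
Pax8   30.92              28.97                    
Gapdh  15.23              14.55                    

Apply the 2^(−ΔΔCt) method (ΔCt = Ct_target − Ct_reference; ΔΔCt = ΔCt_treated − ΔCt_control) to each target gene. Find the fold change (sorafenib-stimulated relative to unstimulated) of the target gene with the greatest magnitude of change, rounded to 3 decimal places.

0.032

Mmp12: ΔΔCt = (35.59−14.55) − (31.62−15.23) = 21.04 − 16.39 = 4.65; fold change = 2^-4.65 = 0.040
Irf8: ΔΔCt = (30.51−14.55) − (26.23−15.23) = 15.96 − 11.00 = 4.96; fold change = 2^-4.96 = 0.032
Serp5: ΔΔCt = (24.84−14.55) − (23.24−15.23) = 10.29 − 8.01 = 2.28; fold change = 2^-2.28 = 0.206
Pax8: ΔΔCt = (28.97−14.55) − (30.92−15.23) = 14.42 − 15.69 = -1.27; fold change = 2^1.27 = 2.412
Irf8 has the largest |ΔΔCt| = 4.96.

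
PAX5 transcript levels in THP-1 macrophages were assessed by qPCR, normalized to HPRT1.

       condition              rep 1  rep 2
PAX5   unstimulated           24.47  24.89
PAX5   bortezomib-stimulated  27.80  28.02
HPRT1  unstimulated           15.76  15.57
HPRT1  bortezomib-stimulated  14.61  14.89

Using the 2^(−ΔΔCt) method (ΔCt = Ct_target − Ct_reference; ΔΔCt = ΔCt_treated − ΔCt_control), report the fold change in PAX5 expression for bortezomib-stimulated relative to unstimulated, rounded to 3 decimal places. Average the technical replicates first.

Mean Ct: PAX5 unstimulated 24.680; PAX5 bortezomib-stimulated 27.910; HPRT1 unstimulated 15.665; HPRT1 bortezomib-stimulated 14.750
ΔCt(unstimulated) = 24.680 − 15.665 = 9.015
ΔCt(bortezomib-stimulated) = 27.910 − 14.750 = 13.160
ΔΔCt = 13.160 − 9.015 = 4.145
Fold change = 2^(−4.145) = 0.0565

0.057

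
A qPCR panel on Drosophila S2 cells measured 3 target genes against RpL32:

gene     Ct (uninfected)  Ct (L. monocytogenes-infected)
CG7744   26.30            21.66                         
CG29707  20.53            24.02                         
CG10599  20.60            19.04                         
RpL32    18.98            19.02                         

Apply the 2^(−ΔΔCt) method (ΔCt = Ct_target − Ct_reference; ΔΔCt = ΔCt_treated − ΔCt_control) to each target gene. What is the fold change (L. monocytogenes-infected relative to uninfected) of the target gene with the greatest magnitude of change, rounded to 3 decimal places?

25.634

CG7744: ΔΔCt = (21.66−19.02) − (26.30−18.98) = 2.64 − 7.32 = -4.68; fold change = 2^4.68 = 25.634
CG29707: ΔΔCt = (24.02−19.02) − (20.53−18.98) = 5.00 − 1.55 = 3.45; fold change = 2^-3.45 = 0.092
CG10599: ΔΔCt = (19.04−19.02) − (20.60−18.98) = 0.02 − 1.62 = -1.60; fold change = 2^1.60 = 3.031
CG7744 has the largest |ΔΔCt| = 4.68.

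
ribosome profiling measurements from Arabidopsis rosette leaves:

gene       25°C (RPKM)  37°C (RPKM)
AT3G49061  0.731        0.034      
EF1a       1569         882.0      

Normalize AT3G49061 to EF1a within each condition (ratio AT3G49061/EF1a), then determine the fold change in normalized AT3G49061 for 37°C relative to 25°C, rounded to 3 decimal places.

0.083

AT3G49061/EF1a (25°C) = 0.731 / 1569 = 0.0004659
AT3G49061/EF1a (37°C) = 0.034 / 882.0 = 3.8549e-05
Fold change = 3.8549e-05 / 0.0004659 = 0.0827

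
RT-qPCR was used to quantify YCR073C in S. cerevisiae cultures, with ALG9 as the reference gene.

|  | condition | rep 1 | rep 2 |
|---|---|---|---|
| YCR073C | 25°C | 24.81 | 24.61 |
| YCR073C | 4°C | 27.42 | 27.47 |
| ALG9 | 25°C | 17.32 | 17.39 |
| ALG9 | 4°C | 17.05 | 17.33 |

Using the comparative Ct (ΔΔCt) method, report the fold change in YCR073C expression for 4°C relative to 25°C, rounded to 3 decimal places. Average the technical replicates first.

0.134

Mean Ct: YCR073C 25°C 24.710; YCR073C 4°C 27.445; ALG9 25°C 17.355; ALG9 4°C 17.190
ΔCt(25°C) = 24.710 − 17.355 = 7.355
ΔCt(4°C) = 27.445 − 17.190 = 10.255
ΔΔCt = 10.255 − 7.355 = 2.900
Fold change = 2^(−2.900) = 0.1340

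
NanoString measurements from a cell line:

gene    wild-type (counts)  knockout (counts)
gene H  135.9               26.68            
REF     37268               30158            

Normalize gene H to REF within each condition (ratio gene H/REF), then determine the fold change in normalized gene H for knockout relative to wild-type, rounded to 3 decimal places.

0.243

gene H/REF (wild-type) = 135.9 / 37268 = 0.0036466
gene H/REF (knockout) = 26.68 / 30158 = 0.00088467
Fold change = 0.00088467 / 0.0036466 = 0.2426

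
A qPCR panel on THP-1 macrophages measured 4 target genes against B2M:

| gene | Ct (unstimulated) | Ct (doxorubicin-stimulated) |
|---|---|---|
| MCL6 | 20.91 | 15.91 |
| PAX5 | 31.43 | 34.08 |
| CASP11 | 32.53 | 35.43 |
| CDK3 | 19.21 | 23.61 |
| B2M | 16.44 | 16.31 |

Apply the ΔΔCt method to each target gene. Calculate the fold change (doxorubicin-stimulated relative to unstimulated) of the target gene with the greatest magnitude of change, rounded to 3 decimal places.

MCL6: ΔΔCt = (15.91−16.31) − (20.91−16.44) = -0.40 − 4.47 = -4.87; fold change = 2^4.87 = 29.243
PAX5: ΔΔCt = (34.08−16.31) − (31.43−16.44) = 17.77 − 14.99 = 2.78; fold change = 2^-2.78 = 0.146
CASP11: ΔΔCt = (35.43−16.31) − (32.53−16.44) = 19.12 − 16.09 = 3.03; fold change = 2^-3.03 = 0.122
CDK3: ΔΔCt = (23.61−16.31) − (19.21−16.44) = 7.30 − 2.77 = 4.53; fold change = 2^-4.53 = 0.043
MCL6 has the largest |ΔΔCt| = 4.87.

29.243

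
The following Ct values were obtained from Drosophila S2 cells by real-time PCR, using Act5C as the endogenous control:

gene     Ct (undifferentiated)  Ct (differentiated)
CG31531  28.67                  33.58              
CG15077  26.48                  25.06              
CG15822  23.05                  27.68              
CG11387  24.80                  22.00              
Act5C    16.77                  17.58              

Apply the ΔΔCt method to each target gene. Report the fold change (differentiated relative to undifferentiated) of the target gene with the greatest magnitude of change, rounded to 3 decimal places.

CG31531: ΔΔCt = (33.58−17.58) − (28.67−16.77) = 16.00 − 11.90 = 4.10; fold change = 2^-4.10 = 0.058
CG15077: ΔΔCt = (25.06−17.58) − (26.48−16.77) = 7.48 − 9.71 = -2.23; fold change = 2^2.23 = 4.691
CG15822: ΔΔCt = (27.68−17.58) − (23.05−16.77) = 10.10 − 6.28 = 3.82; fold change = 2^-3.82 = 0.071
CG11387: ΔΔCt = (22.00−17.58) − (24.80−16.77) = 4.42 − 8.03 = -3.61; fold change = 2^3.61 = 12.210
CG31531 has the largest |ΔΔCt| = 4.10.

0.058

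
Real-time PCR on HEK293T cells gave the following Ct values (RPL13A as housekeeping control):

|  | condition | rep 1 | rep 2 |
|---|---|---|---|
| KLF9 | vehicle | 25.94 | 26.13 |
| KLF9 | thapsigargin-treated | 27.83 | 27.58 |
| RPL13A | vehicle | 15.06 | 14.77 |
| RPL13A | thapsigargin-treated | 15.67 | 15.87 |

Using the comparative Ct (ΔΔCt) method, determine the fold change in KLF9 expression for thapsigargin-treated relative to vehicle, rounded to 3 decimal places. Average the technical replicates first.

Mean Ct: KLF9 vehicle 26.035; KLF9 thapsigargin-treated 27.705; RPL13A vehicle 14.915; RPL13A thapsigargin-treated 15.770
ΔCt(vehicle) = 26.035 − 14.915 = 11.120
ΔCt(thapsigargin-treated) = 27.705 − 15.770 = 11.935
ΔΔCt = 11.935 − 11.120 = 0.815
Fold change = 2^(−0.815) = 0.5684

0.568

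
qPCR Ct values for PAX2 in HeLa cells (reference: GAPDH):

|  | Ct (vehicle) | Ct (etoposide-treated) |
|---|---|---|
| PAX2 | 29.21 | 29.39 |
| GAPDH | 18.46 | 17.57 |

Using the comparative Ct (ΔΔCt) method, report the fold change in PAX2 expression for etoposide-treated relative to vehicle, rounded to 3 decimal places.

ΔCt(vehicle) = 29.210 − 18.460 = 10.750
ΔCt(etoposide-treated) = 29.390 − 17.570 = 11.820
ΔΔCt = 11.820 − 10.750 = 1.070
Fold change = 2^(−1.070) = 0.4763

0.476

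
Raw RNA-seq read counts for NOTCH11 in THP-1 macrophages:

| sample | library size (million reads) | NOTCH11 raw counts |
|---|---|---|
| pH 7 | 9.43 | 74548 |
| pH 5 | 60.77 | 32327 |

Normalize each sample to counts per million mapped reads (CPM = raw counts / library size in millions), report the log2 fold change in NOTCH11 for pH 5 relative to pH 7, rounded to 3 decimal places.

-3.893

CPM(pH 7) = 74548 / 9.43 = 7905.4083
CPM(pH 5) = 32327 / 60.77 = 531.9566
Fold change = 531.9566 / 7905.4083 = 0.06729
log2(0.06729) = -3.8935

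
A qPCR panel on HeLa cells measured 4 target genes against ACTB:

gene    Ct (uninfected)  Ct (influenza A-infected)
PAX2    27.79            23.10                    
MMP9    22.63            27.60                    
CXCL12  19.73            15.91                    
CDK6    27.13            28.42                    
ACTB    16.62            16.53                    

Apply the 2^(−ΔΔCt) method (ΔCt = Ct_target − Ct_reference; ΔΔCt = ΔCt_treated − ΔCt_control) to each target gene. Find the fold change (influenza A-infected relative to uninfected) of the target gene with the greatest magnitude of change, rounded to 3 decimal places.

PAX2: ΔΔCt = (23.10−16.53) − (27.79−16.62) = 6.57 − 11.17 = -4.60; fold change = 2^4.60 = 24.251
MMP9: ΔΔCt = (27.60−16.53) − (22.63−16.62) = 11.07 − 6.01 = 5.06; fold change = 2^-5.06 = 0.030
CXCL12: ΔΔCt = (15.91−16.53) − (19.73−16.62) = -0.62 − 3.11 = -3.73; fold change = 2^3.73 = 13.269
CDK6: ΔΔCt = (28.42−16.53) − (27.13−16.62) = 11.89 − 10.51 = 1.38; fold change = 2^-1.38 = 0.384
MMP9 has the largest |ΔΔCt| = 5.06.

0.030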